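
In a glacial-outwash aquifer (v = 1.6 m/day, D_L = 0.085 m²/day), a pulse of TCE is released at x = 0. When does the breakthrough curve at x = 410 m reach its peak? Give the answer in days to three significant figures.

256 days

For the 1D instantaneous-source solution, setting ∂C/∂t = 0 at fixed x gives v²t² + 2Dt − x² = 0, so t = (√(D² + v²x²) − D)/v².
√(D² + v²x²) = √(0.085² + 1.6² × 410²) = 656.0; v² = 2.56.
t = (656.0 − 0.085)/2.56 = 256 days (vs. the pure-advection estimate x/v = 256 d).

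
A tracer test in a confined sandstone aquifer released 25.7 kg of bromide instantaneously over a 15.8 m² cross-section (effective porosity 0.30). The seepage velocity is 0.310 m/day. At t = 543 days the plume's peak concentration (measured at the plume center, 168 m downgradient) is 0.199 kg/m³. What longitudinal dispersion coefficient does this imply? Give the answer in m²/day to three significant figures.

At the plume center C_max = M/(n_e·A·√(4πDt)), so D = M²/(4πt·(n_e·A·C_max)²).
n_e·A·C_max = 0.30 × 15.8 × 0.199 = 0.9433 kg/m.
D = 25.7²/(4π × 543 × 0.9433²) = 0.109 m²/day.

0.109 m²/day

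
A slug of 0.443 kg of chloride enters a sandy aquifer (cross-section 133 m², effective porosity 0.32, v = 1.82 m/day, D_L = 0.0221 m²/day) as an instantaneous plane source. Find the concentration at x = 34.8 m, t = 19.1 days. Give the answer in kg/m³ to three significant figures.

For an instantaneous plane source, C(x,t) = M/(n_e·A·√(4πDt)) · exp(−(x−vt)²/(4Dt)), with n_e·A the pore (flow) area.
Plume center vt = 1.82 × 19.1 = 34.762 m, so the well at 34.8 m is 0.038 m downgradient of the peak.
√(4πDt) = 2.303 m, giving peak height M/(n_e·A·√(4πDt)) = 0.443/(0.32 × 133 × 2.303) = 0.004520 kg/m³.
(x−vt)²/(4Dt) = (0.038)²/(4 × 0.0221 × 19.1) = 0.0008552; exp(−0.0008552) = 0.9991.
C = 0.004520 × 0.9991 = 0.00452 kg/m³.

0.00452 kg/m³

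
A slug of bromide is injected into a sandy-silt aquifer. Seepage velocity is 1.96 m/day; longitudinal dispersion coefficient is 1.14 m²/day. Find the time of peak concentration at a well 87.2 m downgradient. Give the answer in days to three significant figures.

44.2 days

For the 1D instantaneous-source solution, setting ∂C/∂t = 0 at fixed x gives v²t² + 2Dt − x² = 0, so t = (√(D² + v²x²) − D)/v².
√(D² + v²x²) = √(1.14² + 1.96² × 87.2²) = 170.9; v² = 3.8416.
t = (170.9 − 1.14)/3.8416 = 44.2 days (vs. the pure-advection estimate x/v = 44.5 d).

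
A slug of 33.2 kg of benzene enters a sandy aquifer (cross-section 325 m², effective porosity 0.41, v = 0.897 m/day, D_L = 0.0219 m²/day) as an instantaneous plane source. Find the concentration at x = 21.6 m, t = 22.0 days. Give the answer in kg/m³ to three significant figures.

0.0166 kg/m³

For an instantaneous plane source, C(x,t) = M/(n_e·A·√(4πDt)) · exp(−(x−vt)²/(4Dt)), with n_e·A the pore (flow) area.
Plume center vt = 0.897 × 22.0 = 19.734 m, so the well at 21.6 m is 1.866 m downgradient of the peak.
√(4πDt) = 2.461 m, giving peak height M/(n_e·A·√(4πDt)) = 33.2/(0.41 × 325 × 2.461) = 0.1012 kg/m³.
(x−vt)²/(4Dt) = (1.866)²/(4 × 0.0219 × 22.0) = 1.807; exp(−1.807) = 0.1641.
C = 0.1012 × 0.1641 = 0.0166 kg/m³.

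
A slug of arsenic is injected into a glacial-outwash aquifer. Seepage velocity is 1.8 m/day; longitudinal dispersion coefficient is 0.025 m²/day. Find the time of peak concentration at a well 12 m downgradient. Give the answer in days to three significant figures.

For the 1D instantaneous-source solution, setting ∂C/∂t = 0 at fixed x gives v²t² + 2Dt − x² = 0, so t = (√(D² + v²x²) − D)/v².
√(D² + v²x²) = √(0.025² + 1.8² × 12²) = 21.60; v² = 3.24.
t = (21.60 − 0.025)/3.24 = 6.66 days (vs. the pure-advection estimate x/v = 6.67 d).

6.66 days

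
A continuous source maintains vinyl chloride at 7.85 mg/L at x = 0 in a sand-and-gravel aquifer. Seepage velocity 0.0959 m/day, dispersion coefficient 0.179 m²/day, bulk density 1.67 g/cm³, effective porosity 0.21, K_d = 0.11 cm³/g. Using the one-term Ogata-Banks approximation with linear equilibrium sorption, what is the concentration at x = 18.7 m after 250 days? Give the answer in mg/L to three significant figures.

1.54 mg/L

Retardation factor R = 1 + ρ_b·K_d/n = 1 + 1.67 × 0.11/0.21 = 1.875.
Sorption retards both mechanisms: v_R = v/R = 0.05115 m/day, D_R = D/R = 0.09547 m²/day.
v_R·t = 0.05115 × 250 = 12.7875 m; 2√(D_R t) = 9.771 m; argument = (18.7 − 12.7875)/9.771 = 0.6051.
C = C₀ × ½·erfc(0.6051) = 7.85 × 0.1961 = 1.54 mg/L.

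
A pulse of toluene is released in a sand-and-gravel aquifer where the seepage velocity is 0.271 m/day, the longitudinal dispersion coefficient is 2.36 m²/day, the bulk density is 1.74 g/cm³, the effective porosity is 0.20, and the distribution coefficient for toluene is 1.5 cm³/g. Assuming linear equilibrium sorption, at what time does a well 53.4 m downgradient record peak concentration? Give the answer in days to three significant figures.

2350 days

Retardation factor R = 1 + ρ_b·K_d/n = 1 + 1.74 × 1.5/0.20 = 14.05.
Sorption retards both mechanisms: v_R = v/R = 0.01929 m/day, D_R = D/R = 0.1680 m²/day.
Peak time from v_R²t² + 2D_R t − x² = 0: t = (√(D_R² + v_R²x²) − D_R)/v_R².
√(D_R² + v_R²x²) = √(0.1680² + 0.01929² × 53.4²) = 1.044; v_R² = 0.0003721.
t = (1.044 − 0.1680)/0.0003721 = 2350 days.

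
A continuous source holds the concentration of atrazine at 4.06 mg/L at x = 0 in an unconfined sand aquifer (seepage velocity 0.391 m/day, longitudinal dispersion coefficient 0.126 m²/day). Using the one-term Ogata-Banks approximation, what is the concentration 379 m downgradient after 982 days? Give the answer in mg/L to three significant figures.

For a continuous step input, C/C₀ ≈ ½·erfc((x−vt)/(2√(Dt))).
vt = 0.391 × 982 = 383.962 m and 2√(Dt) = 2√(0.126 × 982) = 22.25 m.
Argument (x−vt)/(2√(Dt)) = (379 − 383.962)/22.25 = -0.2230; ½·erfc(-0.2230) = 0.6238.
C = 4.06 × 0.6238 = 2.53 mg/L.

2.53 mg/L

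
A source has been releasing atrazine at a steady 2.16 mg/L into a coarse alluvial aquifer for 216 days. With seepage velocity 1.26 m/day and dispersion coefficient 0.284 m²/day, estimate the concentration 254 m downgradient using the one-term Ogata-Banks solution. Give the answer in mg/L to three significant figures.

2.05 mg/L

For a continuous step input, C/C₀ ≈ ½·erfc((x−vt)/(2√(Dt))).
vt = 1.26 × 216 = 272.16 m and 2√(Dt) = 2√(0.284 × 216) = 15.66 m.
Argument (x−vt)/(2√(Dt)) = (254 − 272.16)/15.66 = -1.160; ½·erfc(-1.160) = 0.9495.
C = 2.16 × 0.9495 = 2.05 mg/L.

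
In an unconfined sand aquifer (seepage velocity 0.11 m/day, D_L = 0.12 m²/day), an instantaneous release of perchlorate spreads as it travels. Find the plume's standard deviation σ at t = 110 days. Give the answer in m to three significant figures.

5.14 m

Dispersive spreading gives a Gaussian with σ² = 2Dt; advection only shifts the center.
σ = √(2 × 0.12 × 110) = 5.14 m.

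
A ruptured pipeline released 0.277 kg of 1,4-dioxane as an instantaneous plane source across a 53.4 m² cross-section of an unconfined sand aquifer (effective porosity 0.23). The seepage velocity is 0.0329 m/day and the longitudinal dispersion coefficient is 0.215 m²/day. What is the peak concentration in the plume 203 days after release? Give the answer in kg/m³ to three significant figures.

0.000963 kg/m³

The peak of an instantaneous 1D plume sits at x = vt; there the Gaussian factor is 1 and C_max = M/(n_e·A·√(4πDt)), where n_e·A is the pore area the mass is dissolved in.
√(4πDt) = √(4π × 0.215 × 203) = 23.42 m, so C_max = 0.277/(0.23 × 53.4 × 23.42) = 0.000963 kg/m³.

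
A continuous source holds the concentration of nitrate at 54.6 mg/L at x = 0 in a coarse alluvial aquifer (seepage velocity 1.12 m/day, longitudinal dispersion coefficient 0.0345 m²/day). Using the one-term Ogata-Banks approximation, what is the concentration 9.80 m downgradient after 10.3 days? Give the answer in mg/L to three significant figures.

For a continuous step input, C/C₀ ≈ ½·erfc((x−vt)/(2√(Dt))).
vt = 1.12 × 10.3 = 11.536 m and 2√(Dt) = 2√(0.0345 × 10.3) = 1.192 m.
Argument (x−vt)/(2√(Dt)) = (9.80 − 11.536)/1.192 = -1.456; ½·erfc(-1.456) = 0.9803.
C = 54.6 × 0.9803 = 53.5 mg/L.

53.5 mg/L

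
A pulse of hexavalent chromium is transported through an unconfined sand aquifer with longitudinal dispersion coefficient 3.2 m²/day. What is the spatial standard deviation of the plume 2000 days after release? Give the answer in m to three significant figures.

113 m

Dispersive spreading gives a Gaussian with σ² = 2Dt; advection only shifts the center.
σ = √(2 × 3.2 × 2000) = 113 m.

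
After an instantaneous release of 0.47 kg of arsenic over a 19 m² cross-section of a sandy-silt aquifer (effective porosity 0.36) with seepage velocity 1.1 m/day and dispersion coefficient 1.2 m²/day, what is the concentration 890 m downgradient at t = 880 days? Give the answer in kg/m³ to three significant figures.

For an instantaneous plane source, C(x,t) = M/(n_e·A·√(4πDt)) · exp(−(x−vt)²/(4Dt)), with n_e·A the pore (flow) area.
Plume center vt = 1.1 × 880 = 968 m, so the well at 890 m is 78 m upgradient of the peak.
√(4πDt) = 115.2 m, giving peak height M/(n_e·A·√(4πDt)) = 0.47/(0.36 × 19 × 115.2) = 0.0005965 kg/m³.
(x−vt)²/(4Dt) = (-78)²/(4 × 1.2 × 880) = 1.440; exp(−1.440) = 0.2369.
C = 0.0005965 × 0.2369 = 0.000141 kg/m³.

0.000141 kg/m³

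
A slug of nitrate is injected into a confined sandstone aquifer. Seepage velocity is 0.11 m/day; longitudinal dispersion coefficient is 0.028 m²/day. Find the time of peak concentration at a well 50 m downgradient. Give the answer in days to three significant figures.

For the 1D instantaneous-source solution, setting ∂C/∂t = 0 at fixed x gives v²t² + 2Dt − x² = 0, so t = (√(D² + v²x²) − D)/v².
√(D² + v²x²) = √(0.028² + 0.11² × 50²) = 5.500; v² = 0.0121.
t = (5.500 − 0.028)/0.0121 = 452 days (vs. the pure-advection estimate x/v = 455 d).

452 days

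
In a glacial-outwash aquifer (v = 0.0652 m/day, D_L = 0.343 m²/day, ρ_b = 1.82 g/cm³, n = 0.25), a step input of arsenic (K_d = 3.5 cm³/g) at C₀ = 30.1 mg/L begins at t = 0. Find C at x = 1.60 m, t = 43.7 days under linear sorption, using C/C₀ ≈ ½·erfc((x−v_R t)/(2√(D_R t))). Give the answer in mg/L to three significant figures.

2.42 mg/L

Retardation factor R = 1 + ρ_b·K_d/n = 1 + 1.82 × 3.5/0.25 = 26.48.
Sorption retards both mechanisms: v_R = v/R = 0.002462 m/day, D_R = D/R = 0.01295 m²/day.
v_R·t = 0.002462 × 43.7 = 0.1075894 m; 2√(D_R t) = 1.505 m; argument = (1.60 − 0.1075894)/1.505 = 0.9916.
C = C₀ × ½·erfc(0.9916) = 30.1 × 0.08041 = 2.42 mg/L.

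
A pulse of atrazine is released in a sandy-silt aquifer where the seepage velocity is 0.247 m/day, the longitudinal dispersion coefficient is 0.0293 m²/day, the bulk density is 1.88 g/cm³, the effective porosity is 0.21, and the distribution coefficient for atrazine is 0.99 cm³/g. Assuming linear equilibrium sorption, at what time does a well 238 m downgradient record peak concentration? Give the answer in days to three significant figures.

9500 days

Retardation factor R = 1 + ρ_b·K_d/n = 1 + 1.88 × 0.99/0.21 = 9.863.
Sorption retards both mechanisms: v_R = v/R = 0.02504 m/day, D_R = D/R = 0.002971 m²/day.
Peak time from v_R²t² + 2D_R t − x² = 0: t = (√(D_R² + v_R²x²) − D_R)/v_R².
√(D_R² + v_R²x²) = √(0.002971² + 0.02504² × 238²) = 5.960; v_R² = 0.0006270.
t = (5.960 − 0.002971)/0.0006270 = 9500 days.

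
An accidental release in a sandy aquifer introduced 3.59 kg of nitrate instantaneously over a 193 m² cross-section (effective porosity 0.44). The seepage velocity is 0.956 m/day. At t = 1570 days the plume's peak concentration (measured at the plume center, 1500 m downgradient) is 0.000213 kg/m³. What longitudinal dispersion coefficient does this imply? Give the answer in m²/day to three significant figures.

2.00 m²/day

At the plume center C_max = M/(n_e·A·√(4πDt)), so D = M²/(4πt·(n_e·A·C_max)²).
n_e·A·C_max = 0.44 × 193 × 0.000213 = 0.01809 kg/m.
D = 3.59²/(4π × 1570 × 0.01809²) = 2.00 m²/day.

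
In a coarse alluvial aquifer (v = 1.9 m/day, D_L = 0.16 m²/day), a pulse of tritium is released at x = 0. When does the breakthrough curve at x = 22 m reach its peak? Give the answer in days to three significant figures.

11.5 days

For the 1D instantaneous-source solution, setting ∂C/∂t = 0 at fixed x gives v²t² + 2Dt − x² = 0, so t = (√(D² + v²x²) − D)/v².
√(D² + v²x²) = √(0.16² + 1.9² × 22²) = 41.80; v² = 3.61.
t = (41.80 − 0.16)/3.61 = 11.5 days (vs. the pure-advection estimate x/v = 11.6 d).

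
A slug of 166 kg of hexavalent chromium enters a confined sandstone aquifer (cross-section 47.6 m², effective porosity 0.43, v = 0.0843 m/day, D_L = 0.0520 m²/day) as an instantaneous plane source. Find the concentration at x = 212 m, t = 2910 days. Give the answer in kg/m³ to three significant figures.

0.0297 kg/m³

For an instantaneous plane source, C(x,t) = M/(n_e·A·√(4πDt)) · exp(−(x−vt)²/(4Dt)), with n_e·A the pore (flow) area.
Plume center vt = 0.0843 × 2910 = 245.313 m, so the well at 212 m is 33.313 m upgradient of the peak.
√(4πDt) = 43.61 m, giving peak height M/(n_e·A·√(4πDt)) = 166/(0.43 × 47.6 × 43.61) = 0.1860 kg/m³.
(x−vt)²/(4Dt) = (-33.313)²/(4 × 0.0520 × 2910) = 1.833; exp(−1.833) = 0.1599.
C = 0.1860 × 0.1599 = 0.0297 kg/m³.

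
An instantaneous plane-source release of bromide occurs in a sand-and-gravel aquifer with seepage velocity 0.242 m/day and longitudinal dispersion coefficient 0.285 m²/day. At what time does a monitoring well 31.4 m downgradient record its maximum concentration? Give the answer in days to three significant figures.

For the 1D instantaneous-source solution, setting ∂C/∂t = 0 at fixed x gives v²t² + 2Dt − x² = 0, so t = (√(D² + v²x²) − D)/v².
√(D² + v²x²) = √(0.285² + 0.242² × 31.4²) = 7.604; v² = 0.058564.
t = (7.604 − 0.285)/0.058564 = 125 days (vs. the pure-advection estimate x/v = 130 d).

125 days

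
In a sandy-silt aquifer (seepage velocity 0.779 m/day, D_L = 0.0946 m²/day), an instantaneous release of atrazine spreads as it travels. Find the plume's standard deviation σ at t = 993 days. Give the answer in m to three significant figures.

13.7 m

Dispersive spreading gives a Gaussian with σ² = 2Dt; advection only shifts the center.
σ = √(2 × 0.0946 × 993) = 13.7 m.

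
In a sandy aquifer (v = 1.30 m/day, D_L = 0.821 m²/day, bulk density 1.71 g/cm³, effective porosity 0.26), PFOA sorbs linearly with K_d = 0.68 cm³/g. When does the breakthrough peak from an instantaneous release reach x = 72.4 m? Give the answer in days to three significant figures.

302 days

Retardation factor R = 1 + ρ_b·K_d/n = 1 + 1.71 × 0.68/0.26 = 5.472.
Sorption retards both mechanisms: v_R = v/R = 0.2376 m/day, D_R = D/R = 0.1500 m²/day.
Peak time from v_R²t² + 2D_R t − x² = 0: t = (√(D_R² + v_R²x²) − D_R)/v_R².
√(D_R² + v_R²x²) = √(0.1500² + 0.2376² × 72.4²) = 17.20; v_R² = 0.05645.
t = (17.20 − 0.1500)/0.05645 = 302 days.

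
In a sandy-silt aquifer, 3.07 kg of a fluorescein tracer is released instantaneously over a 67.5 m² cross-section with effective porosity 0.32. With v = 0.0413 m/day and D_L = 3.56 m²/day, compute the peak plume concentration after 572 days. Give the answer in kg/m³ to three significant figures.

0.000888 kg/m³

The peak of an instantaneous 1D plume sits at x = vt; there the Gaussian factor is 1 and C_max = M/(n_e·A·√(4πDt)), where n_e·A is the pore area the mass is dissolved in.
√(4πDt) = √(4π × 3.56 × 572) = 160.0 m, so C_max = 3.07/(0.32 × 67.5 × 160.0) = 0.000888 kg/m³.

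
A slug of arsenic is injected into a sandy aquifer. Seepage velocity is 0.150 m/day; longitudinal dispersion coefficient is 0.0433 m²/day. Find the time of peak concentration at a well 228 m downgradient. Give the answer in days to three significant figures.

For the 1D instantaneous-source solution, setting ∂C/∂t = 0 at fixed x gives v²t² + 2Dt − x² = 0, so t = (√(D² + v²x²) − D)/v².
√(D² + v²x²) = √(0.0433² + 0.150² × 228²) = 34.20; v² = 0.0225.
t = (34.20 − 0.0433)/0.0225 = 1520 days (vs. the pure-advection estimate x/v = 1520 d).

1520 days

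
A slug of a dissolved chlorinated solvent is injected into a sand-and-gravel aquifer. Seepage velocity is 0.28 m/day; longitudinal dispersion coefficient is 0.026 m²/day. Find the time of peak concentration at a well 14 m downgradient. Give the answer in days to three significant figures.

For the 1D instantaneous-source solution, setting ∂C/∂t = 0 at fixed x gives v²t² + 2Dt − x² = 0, so t = (√(D² + v²x²) − D)/v².
√(D² + v²x²) = √(0.026² + 0.28² × 14²) = 3.920; v² = 0.0784.
t = (3.920 − 0.026)/0.0784 = 49.7 days (vs. the pure-advection estimate x/v = 50.0 d).

49.7 days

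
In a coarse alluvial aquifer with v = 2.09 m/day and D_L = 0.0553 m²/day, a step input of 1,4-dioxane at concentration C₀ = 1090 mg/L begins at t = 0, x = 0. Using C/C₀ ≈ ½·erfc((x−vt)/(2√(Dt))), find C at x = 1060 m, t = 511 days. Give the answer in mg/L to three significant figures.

933 mg/L

For a continuous step input, C/C₀ ≈ ½·erfc((x−vt)/(2√(Dt))).
vt = 2.09 × 511 = 1067.99 m and 2√(Dt) = 2√(0.0553 × 511) = 10.63 m.
Argument (x−vt)/(2√(Dt)) = (1060 − 1067.99)/10.63 = -0.7516; ½·erfc(-0.7516) = 0.8561.
C = 1090 × 0.8561 = 933 mg/L.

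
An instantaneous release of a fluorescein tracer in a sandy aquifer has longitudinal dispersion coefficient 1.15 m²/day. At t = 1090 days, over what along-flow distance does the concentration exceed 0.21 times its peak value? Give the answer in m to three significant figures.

The plume is Gaussian with σ = √(2Dt) = √(2 × 1.15 × 1090) = 50.07 m.
C/C_peak = exp(−Δx²/(2σ²)) = 0.21 ⇒ Δx = σ·√(−2 ln 0.21) = 50.07 × 1.767 = 88.47 m.
Width = 2Δx = 177 m.

177 m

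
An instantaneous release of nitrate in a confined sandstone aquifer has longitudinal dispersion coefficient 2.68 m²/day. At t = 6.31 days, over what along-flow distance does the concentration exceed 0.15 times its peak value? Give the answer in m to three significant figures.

22.7 m

The plume is Gaussian with σ = √(2Dt) = √(2 × 2.68 × 6.31) = 5.816 m.
C/C_peak = exp(−Δx²/(2σ²)) = 0.15 ⇒ Δx = σ·√(−2 ln 0.15) = 5.816 × 1.948 = 11.33 m.
Width = 2Δx = 22.7 m.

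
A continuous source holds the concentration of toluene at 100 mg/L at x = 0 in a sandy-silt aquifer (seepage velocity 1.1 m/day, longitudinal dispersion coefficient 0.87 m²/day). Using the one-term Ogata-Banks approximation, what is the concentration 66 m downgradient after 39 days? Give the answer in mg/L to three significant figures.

0.252 mg/L

For a continuous step input, C/C₀ ≈ ½·erfc((x−vt)/(2√(Dt))).
vt = 1.1 × 39 = 42.9 m and 2√(Dt) = 2√(0.87 × 39) = 11.65 m.
Argument (x−vt)/(2√(Dt)) = (66 − 42.9)/11.65 = 1.983; ½·erfc(1.983) = 0.002521.
C = 100 × 0.002521 = 0.252 mg/L.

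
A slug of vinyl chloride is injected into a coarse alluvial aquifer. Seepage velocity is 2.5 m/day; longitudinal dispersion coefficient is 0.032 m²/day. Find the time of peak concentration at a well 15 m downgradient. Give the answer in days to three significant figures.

5.99 days

For the 1D instantaneous-source solution, setting ∂C/∂t = 0 at fixed x gives v²t² + 2Dt − x² = 0, so t = (√(D² + v²x²) − D)/v².
√(D² + v²x²) = √(0.032² + 2.5² × 15²) = 37.50; v² = 6.25.
t = (37.50 − 0.032)/6.25 = 5.99 days (vs. the pure-advection estimate x/v = 6.00 d).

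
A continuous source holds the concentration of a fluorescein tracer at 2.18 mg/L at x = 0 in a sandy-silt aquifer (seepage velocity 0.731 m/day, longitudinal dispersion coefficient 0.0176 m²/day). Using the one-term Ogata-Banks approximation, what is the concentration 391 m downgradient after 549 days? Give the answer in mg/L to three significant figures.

For a continuous step input, C/C₀ ≈ ½·erfc((x−vt)/(2√(Dt))).
vt = 0.731 × 549 = 401.319 m and 2√(Dt) = 2√(0.0176 × 549) = 6.217 m.
Argument (x−vt)/(2√(Dt)) = (391 − 401.319)/6.217 = -1.660; ½·erfc(-1.660) = 0.9906.
C = 2.18 × 0.9906 = 2.16 mg/L.

2.16 mg/L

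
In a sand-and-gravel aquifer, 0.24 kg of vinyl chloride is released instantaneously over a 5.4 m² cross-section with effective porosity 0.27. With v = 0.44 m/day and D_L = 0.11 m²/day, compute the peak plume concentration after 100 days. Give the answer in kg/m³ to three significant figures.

The peak of an instantaneous 1D plume sits at x = vt; there the Gaussian factor is 1 and C_max = M/(n_e·A·√(4πDt)), where n_e·A is the pore area the mass is dissolved in.
√(4πDt) = √(4π × 0.11 × 100) = 11.76 m, so C_max = 0.24/(0.27 × 5.4 × 11.76) = 0.0140 kg/m³.

0.0140 kg/m³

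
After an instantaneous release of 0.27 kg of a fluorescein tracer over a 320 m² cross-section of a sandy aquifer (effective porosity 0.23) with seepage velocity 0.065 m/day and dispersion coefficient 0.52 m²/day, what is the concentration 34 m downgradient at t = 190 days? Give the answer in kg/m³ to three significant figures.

For an instantaneous plane source, C(x,t) = M/(n_e·A·√(4πDt)) · exp(−(x−vt)²/(4Dt)), with n_e·A the pore (flow) area.
Plume center vt = 0.065 × 190 = 12.35 m, so the well at 34 m is 21.65 m downgradient of the peak.
√(4πDt) = 35.24 m, giving peak height M/(n_e·A·√(4πDt)) = 0.27/(0.23 × 320 × 35.24) = 0.0001041 kg/m³.
(x−vt)²/(4Dt) = (21.65)²/(4 × 0.52 × 190) = 1.186; exp(−1.186) = 0.3054.
C = 0.0001041 × 0.3054 = 3.18e-05 kg/m³.

3.18e-05 kg/m³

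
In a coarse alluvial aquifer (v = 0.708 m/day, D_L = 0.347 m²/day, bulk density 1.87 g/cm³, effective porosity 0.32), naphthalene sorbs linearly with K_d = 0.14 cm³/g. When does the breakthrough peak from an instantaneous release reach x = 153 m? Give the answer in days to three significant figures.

Retardation factor R = 1 + ρ_b·K_d/n = 1 + 1.87 × 0.14/0.32 = 1.818.
Sorption retards both mechanisms: v_R = v/R = 0.3894 m/day, D_R = D/R = 0.1909 m²/day.
Peak time from v_R²t² + 2D_R t − x² = 0: t = (√(D_R² + v_R²x²) − D_R)/v_R².
√(D_R² + v_R²x²) = √(0.1909² + 0.3894² × 153²) = 59.58; v_R² = 0.1516.
t = (59.58 − 0.1909)/0.1516 = 392 days.

392 days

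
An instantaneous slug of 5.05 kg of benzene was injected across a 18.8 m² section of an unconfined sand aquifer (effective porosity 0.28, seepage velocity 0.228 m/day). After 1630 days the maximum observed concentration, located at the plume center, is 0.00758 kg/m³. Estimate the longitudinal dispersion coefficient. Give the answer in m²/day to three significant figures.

0.782 m²/day

At the plume center C_max = M/(n_e·A·√(4πDt)), so D = M²/(4πt·(n_e·A·C_max)²).
n_e·A·C_max = 0.28 × 18.8 × 0.00758 = 0.03990 kg/m.
D = 5.05²/(4π × 1630 × 0.03990²) = 0.782 m²/day.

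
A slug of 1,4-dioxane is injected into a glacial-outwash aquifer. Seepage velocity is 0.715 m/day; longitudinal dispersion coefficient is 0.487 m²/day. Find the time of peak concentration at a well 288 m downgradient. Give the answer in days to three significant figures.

402 days

For the 1D instantaneous-source solution, setting ∂C/∂t = 0 at fixed x gives v²t² + 2Dt − x² = 0, so t = (√(D² + v²x²) − D)/v².
√(D² + v²x²) = √(0.487² + 0.715² × 288²) = 205.9; v² = 0.511225.
t = (205.9 − 0.487)/0.511225 = 402 days (vs. the pure-advection estimate x/v = 403 d).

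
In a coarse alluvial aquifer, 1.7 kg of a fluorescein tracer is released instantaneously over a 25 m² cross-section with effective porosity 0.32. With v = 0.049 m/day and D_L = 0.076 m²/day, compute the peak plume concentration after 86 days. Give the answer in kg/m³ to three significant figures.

0.0234 kg/m³

The peak of an instantaneous 1D plume sits at x = vt; there the Gaussian factor is 1 and C_max = M/(n_e·A·√(4πDt)), where n_e·A is the pore area the mass is dissolved in.
√(4πDt) = √(4π × 0.076 × 86) = 9.063 m, so C_max = 1.7/(0.32 × 25 × 9.063) = 0.0234 kg/m³.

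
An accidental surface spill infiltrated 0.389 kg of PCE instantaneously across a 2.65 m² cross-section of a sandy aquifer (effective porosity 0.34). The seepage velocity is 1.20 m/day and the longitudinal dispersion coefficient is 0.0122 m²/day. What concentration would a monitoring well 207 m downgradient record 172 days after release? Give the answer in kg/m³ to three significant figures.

0.0805 kg/m³

For an instantaneous plane source, C(x,t) = M/(n_e·A·√(4πDt)) · exp(−(x−vt)²/(4Dt)), with n_e·A the pore (flow) area.
Plume center vt = 1.20 × 172 = 206.4 m, so the well at 207 m is 0.6 m downgradient of the peak.
√(4πDt) = 5.135 m, giving peak height M/(n_e·A·√(4πDt)) = 0.389/(0.34 × 2.65 × 5.135) = 0.08408 kg/m³.
(x−vt)²/(4Dt) = (0.6)²/(4 × 0.0122 × 172) = 0.04289; exp(−0.04289) = 0.9580.
C = 0.08408 × 0.9580 = 0.0805 kg/m³.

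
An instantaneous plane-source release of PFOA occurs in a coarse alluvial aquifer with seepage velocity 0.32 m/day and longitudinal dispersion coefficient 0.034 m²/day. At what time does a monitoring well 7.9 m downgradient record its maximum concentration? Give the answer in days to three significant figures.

24.4 days

For the 1D instantaneous-source solution, setting ∂C/∂t = 0 at fixed x gives v²t² + 2Dt − x² = 0, so t = (√(D² + v²x²) − D)/v².
√(D² + v²x²) = √(0.034² + 0.32² × 7.9²) = 2.528; v² = 0.1024.
t = (2.528 − 0.034)/0.1024 = 24.4 days (vs. the pure-advection estimate x/v = 24.7 d).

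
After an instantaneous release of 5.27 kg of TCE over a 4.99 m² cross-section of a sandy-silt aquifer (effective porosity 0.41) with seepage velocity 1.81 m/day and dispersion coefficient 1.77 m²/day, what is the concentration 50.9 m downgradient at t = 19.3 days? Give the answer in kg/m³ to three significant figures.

0.0192 kg/m³

For an instantaneous plane source, C(x,t) = M/(n_e·A·√(4πDt)) · exp(−(x−vt)²/(4Dt)), with n_e·A the pore (flow) area.
Plume center vt = 1.81 × 19.3 = 34.933 m, so the well at 50.9 m is 15.967 m downgradient of the peak.
√(4πDt) = 20.72 m, giving peak height M/(n_e·A·√(4πDt)) = 5.27/(0.41 × 4.99 × 20.72) = 0.1243 kg/m³.
(x−vt)²/(4Dt) = (15.967)²/(4 × 1.77 × 19.3) = 1.866; exp(−1.866) = 0.1547.
C = 0.1243 × 0.1547 = 0.0192 kg/m³.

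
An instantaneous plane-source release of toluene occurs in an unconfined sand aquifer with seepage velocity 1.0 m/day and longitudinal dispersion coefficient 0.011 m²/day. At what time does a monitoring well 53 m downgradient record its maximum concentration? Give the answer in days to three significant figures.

For the 1D instantaneous-source solution, setting ∂C/∂t = 0 at fixed x gives v²t² + 2Dt − x² = 0, so t = (√(D² + v²x²) − D)/v².
√(D² + v²x²) = √(0.011² + 1.0² × 53²) = 53.00; v² = 1.
t = (53.00 − 0.011)/1 = 53.0 days (vs. the pure-advection estimate x/v = 53.0 d).

53.0 days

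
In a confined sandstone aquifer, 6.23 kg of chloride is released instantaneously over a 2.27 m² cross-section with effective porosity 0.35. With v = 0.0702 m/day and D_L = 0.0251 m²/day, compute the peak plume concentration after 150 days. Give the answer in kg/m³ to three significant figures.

The peak of an instantaneous 1D plume sits at x = vt; there the Gaussian factor is 1 and C_max = M/(n_e·A·√(4πDt)), where n_e·A is the pore area the mass is dissolved in.
√(4πDt) = √(4π × 0.0251 × 150) = 6.878 m, so C_max = 6.23/(0.35 × 2.27 × 6.878) = 1.14 kg/m³.

1.14 kg/m³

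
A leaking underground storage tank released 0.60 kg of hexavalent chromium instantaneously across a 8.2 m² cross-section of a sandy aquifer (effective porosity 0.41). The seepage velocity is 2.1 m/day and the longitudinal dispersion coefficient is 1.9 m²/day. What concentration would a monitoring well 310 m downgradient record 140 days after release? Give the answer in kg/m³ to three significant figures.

0.00243 kg/m³

For an instantaneous plane source, C(x,t) = M/(n_e·A·√(4πDt)) · exp(−(x−vt)²/(4Dt)), with n_e·A the pore (flow) area.
Plume center vt = 2.1 × 140 = 294 m, so the well at 310 m is 16 m downgradient of the peak.
√(4πDt) = 57.82 m, giving peak height M/(n_e·A·√(4πDt)) = 0.60/(0.41 × 8.2 × 57.82) = 0.003087 kg/m³.
(x−vt)²/(4Dt) = (16)²/(4 × 1.9 × 140) = 0.2406; exp(−0.2406) = 0.7862.
C = 0.003087 × 0.7862 = 0.00243 kg/m³.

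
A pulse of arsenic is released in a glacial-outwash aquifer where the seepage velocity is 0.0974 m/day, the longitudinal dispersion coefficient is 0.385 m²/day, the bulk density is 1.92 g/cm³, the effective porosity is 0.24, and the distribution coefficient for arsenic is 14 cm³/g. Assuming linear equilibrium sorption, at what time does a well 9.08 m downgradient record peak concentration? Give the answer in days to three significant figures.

Retardation factor R = 1 + ρ_b·K_d/n = 1 + 1.92 × 14/0.24 = 113.0.
Sorption retards both mechanisms: v_R = v/R = 0.0008619 m/day, D_R = D/R = 0.003407 m²/day.
Peak time from v_R²t² + 2D_R t − x² = 0: t = (√(D_R² + v_R²x²) − D_R)/v_R².
√(D_R² + v_R²x²) = √(0.003407² + 0.0008619² × 9.08²) = 0.008535; v_R² = 7.429e-07.
t = (0.008535 − 0.003407)/7.429e-07 = 6900 days.

6900 days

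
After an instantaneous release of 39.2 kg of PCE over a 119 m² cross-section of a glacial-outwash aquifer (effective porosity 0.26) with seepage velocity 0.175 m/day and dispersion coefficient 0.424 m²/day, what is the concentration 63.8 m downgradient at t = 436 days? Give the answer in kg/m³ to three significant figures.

For an instantaneous plane source, C(x,t) = M/(n_e·A·√(4πDt)) · exp(−(x−vt)²/(4Dt)), with n_e·A the pore (flow) area.
Plume center vt = 0.175 × 436 = 76.3 m, so the well at 63.8 m is 12.5 m upgradient of the peak.
√(4πDt) = 48.20 m, giving peak height M/(n_e·A·√(4πDt)) = 39.2/(0.26 × 119 × 48.20) = 0.02629 kg/m³.
(x−vt)²/(4Dt) = (-12.5)²/(4 × 0.424 × 436) = 0.2113; exp(−0.2113) = 0.8095.
C = 0.02629 × 0.8095 = 0.0213 kg/m³.

0.0213 kg/m³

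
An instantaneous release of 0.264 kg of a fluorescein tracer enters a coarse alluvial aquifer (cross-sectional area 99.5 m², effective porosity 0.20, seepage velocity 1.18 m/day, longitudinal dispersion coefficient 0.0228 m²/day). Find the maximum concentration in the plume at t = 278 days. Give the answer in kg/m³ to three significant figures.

0.00149 kg/m³

The peak of an instantaneous 1D plume sits at x = vt; there the Gaussian factor is 1 and C_max = M/(n_e·A·√(4πDt)), where n_e·A is the pore area the mass is dissolved in.
√(4πDt) = √(4π × 0.0228 × 278) = 8.925 m, so C_max = 0.264/(0.20 × 99.5 × 8.925) = 0.00149 kg/m³.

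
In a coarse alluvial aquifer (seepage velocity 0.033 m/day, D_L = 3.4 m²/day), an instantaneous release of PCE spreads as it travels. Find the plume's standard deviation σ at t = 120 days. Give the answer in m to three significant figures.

Dispersive spreading gives a Gaussian with σ² = 2Dt; advection only shifts the center.
σ = √(2 × 3.4 × 120) = 28.6 m.

28.6 m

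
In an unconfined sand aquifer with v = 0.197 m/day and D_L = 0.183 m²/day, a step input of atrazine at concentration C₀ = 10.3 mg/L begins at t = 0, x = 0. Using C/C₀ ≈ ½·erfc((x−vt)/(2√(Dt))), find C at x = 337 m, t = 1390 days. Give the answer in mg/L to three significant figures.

For a continuous step input, C/C₀ ≈ ½·erfc((x−vt)/(2√(Dt))).
vt = 0.197 × 1390 = 273.83 m and 2√(Dt) = 2√(0.183 × 1390) = 31.90 m.
Argument (x−vt)/(2√(Dt)) = (337 − 273.83)/31.90 = 1.980; ½·erfc(1.980) = 0.002554.
C = 10.3 × 0.002554 = 0.0263 mg/L.

0.0263 mg/L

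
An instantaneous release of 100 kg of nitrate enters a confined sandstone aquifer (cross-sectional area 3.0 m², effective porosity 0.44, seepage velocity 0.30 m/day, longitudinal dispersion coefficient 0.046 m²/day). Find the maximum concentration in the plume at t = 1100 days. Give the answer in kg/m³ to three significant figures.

3.00 kg/m³

The peak of an instantaneous 1D plume sits at x = vt; there the Gaussian factor is 1 and C_max = M/(n_e·A·√(4πDt)), where n_e·A is the pore area the mass is dissolved in.
√(4πDt) = √(4π × 0.046 × 1100) = 25.22 m, so C_max = 100/(0.44 × 3.0 × 25.22) = 3.00 kg/m³.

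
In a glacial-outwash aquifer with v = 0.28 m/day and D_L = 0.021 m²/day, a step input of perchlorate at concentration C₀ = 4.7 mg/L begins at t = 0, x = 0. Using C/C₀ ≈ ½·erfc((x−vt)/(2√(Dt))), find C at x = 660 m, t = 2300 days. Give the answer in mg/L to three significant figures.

For a continuous step input, C/C₀ ≈ ½·erfc((x−vt)/(2√(Dt))).
vt = 0.28 × 2300 = 644 m and 2√(Dt) = 2√(0.021 × 2300) = 13.90 m.
Argument (x−vt)/(2√(Dt)) = (660 − 644)/13.90 = 1.151; ½·erfc(1.151) = 0.05179.
C = 4.7 × 0.05179 = 0.243 mg/L.

0.243 mg/L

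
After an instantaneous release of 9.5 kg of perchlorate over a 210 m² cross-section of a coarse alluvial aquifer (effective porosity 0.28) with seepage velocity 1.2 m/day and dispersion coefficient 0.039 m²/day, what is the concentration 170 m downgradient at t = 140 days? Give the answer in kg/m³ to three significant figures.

For an instantaneous plane source, C(x,t) = M/(n_e·A·√(4πDt)) · exp(−(x−vt)²/(4Dt)), with n_e·A the pore (flow) area.
Plume center vt = 1.2 × 140 = 168 m, so the well at 170 m is 2 m downgradient of the peak.
√(4πDt) = 8.283 m, giving peak height M/(n_e·A·√(4πDt)) = 9.5/(0.28 × 210 × 8.283) = 0.01951 kg/m³.
(x−vt)²/(4Dt) = (2)²/(4 × 0.039 × 140) = 0.1832; exp(−0.1832) = 0.8326.
C = 0.01951 × 0.8326 = 0.0162 kg/m³.

0.0162 kg/m³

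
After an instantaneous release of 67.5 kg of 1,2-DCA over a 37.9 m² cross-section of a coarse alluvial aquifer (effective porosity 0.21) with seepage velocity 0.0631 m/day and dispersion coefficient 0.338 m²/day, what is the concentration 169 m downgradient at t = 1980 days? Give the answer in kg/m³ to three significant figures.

0.0448 kg/m³

For an instantaneous plane source, C(x,t) = M/(n_e·A·√(4πDt)) · exp(−(x−vt)²/(4Dt)), with n_e·A the pore (flow) area.
Plume center vt = 0.0631 × 1980 = 124.938 m, so the well at 169 m is 44.062 m downgradient of the peak.
√(4πDt) = 91.71 m, giving peak height M/(n_e·A·√(4πDt)) = 67.5/(0.21 × 37.9 × 91.71) = 0.09248 kg/m³.
(x−vt)²/(4Dt) = (44.062)²/(4 × 0.338 × 1980) = 0.7252; exp(−0.7252) = 0.4842.
C = 0.09248 × 0.4842 = 0.0448 kg/m³.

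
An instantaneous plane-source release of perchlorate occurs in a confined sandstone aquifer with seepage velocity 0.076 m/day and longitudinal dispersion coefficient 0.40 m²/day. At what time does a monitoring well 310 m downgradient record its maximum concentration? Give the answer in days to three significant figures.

4010 days

For the 1D instantaneous-source solution, setting ∂C/∂t = 0 at fixed x gives v²t² + 2Dt − x² = 0, so t = (√(D² + v²x²) − D)/v².
√(D² + v²x²) = √(0.40² + 0.076² × 310²) = 23.56; v² = 0.005776.
t = (23.56 − 0.40)/0.005776 = 4010 days (vs. the pure-advection estimate x/v = 4080 d).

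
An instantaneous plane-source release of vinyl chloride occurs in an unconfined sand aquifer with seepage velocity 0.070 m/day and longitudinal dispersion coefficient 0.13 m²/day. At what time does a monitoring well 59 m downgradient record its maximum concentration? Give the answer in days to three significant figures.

For the 1D instantaneous-source solution, setting ∂C/∂t = 0 at fixed x gives v²t² + 2Dt − x² = 0, so t = (√(D² + v²x²) − D)/v².
√(D² + v²x²) = √(0.13² + 0.070² × 59²) = 4.132; v² = 0.0049.
t = (4.132 − 0.13)/0.0049 = 817 days (vs. the pure-advection estimate x/v = 843 d).

817 days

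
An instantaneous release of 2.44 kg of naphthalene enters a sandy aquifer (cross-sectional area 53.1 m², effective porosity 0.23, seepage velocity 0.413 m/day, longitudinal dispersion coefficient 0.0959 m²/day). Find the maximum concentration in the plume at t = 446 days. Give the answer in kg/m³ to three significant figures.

The peak of an instantaneous 1D plume sits at x = vt; there the Gaussian factor is 1 and C_max = M/(n_e·A·√(4πDt)), where n_e·A is the pore area the mass is dissolved in.
√(4πDt) = √(4π × 0.0959 × 446) = 23.18 m, so C_max = 2.44/(0.23 × 53.1 × 23.18) = 0.00862 kg/m³.

0.00862 kg/m³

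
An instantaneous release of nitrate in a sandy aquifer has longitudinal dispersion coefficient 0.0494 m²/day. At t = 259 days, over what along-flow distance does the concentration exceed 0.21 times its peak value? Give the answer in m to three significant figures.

The plume is Gaussian with σ = √(2Dt) = √(2 × 0.0494 × 259) = 5.059 m.
C/C_peak = exp(−Δx²/(2σ²)) = 0.21 ⇒ Δx = σ·√(−2 ln 0.21) = 5.059 × 1.767 = 8.939 m.
Width = 2Δx = 17.9 m.

17.9 m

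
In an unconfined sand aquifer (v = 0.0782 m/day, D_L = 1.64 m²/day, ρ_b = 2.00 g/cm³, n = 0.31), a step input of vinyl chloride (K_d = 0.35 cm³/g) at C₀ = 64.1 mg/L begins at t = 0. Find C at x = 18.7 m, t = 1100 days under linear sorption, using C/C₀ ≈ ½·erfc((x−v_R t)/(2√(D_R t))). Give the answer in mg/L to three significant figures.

Retardation factor R = 1 + ρ_b·K_d/n = 1 + 2.00 × 0.35/0.31 = 3.258.
Sorption retards both mechanisms: v_R = v/R = 0.02400 m/day, D_R = D/R = 0.5034 m²/day.
v_R·t = 0.02400 × 1100 = 26.4 m; 2√(D_R t) = 47.06 m; argument = (18.7 − 26.4)/47.06 = -0.1636.
C = C₀ × ½·erfc(-0.1636) = 64.1 × 0.5915 = 37.9 mg/L.

37.9 mg/L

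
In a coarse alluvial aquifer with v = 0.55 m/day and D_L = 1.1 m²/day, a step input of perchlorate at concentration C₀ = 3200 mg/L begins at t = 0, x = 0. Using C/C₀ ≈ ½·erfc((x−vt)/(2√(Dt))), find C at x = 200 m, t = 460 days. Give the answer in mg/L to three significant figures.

3050 mg/L

For a continuous step input, C/C₀ ≈ ½·erfc((x−vt)/(2√(Dt))).
vt = 0.55 × 460 = 253 m and 2√(Dt) = 2√(1.1 × 460) = 44.99 m.
Argument (x−vt)/(2√(Dt)) = (200 − 253)/44.99 = -1.178; ½·erfc(-1.178) = 0.9521.
C = 3200 × 0.9521 = 3050 mg/L.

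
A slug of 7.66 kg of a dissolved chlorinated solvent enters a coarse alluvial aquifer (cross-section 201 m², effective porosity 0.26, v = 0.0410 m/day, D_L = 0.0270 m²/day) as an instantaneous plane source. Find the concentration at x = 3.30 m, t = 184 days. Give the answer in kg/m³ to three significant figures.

0.00749 kg/m³

For an instantaneous plane source, C(x,t) = M/(n_e·A·√(4πDt)) · exp(−(x−vt)²/(4Dt)), with n_e·A the pore (flow) area.
Plume center vt = 0.0410 × 184 = 7.544 m, so the well at 3.30 m is 4.244 m upgradient of the peak.
√(4πDt) = 7.901 m, giving peak height M/(n_e·A·√(4πDt)) = 7.66/(0.26 × 201 × 7.901) = 0.01855 kg/m³.
(x−vt)²/(4Dt) = (-4.244)²/(4 × 0.0270 × 184) = 0.9064; exp(−0.9064) = 0.4040.
C = 0.01855 × 0.4040 = 0.00749 kg/m³.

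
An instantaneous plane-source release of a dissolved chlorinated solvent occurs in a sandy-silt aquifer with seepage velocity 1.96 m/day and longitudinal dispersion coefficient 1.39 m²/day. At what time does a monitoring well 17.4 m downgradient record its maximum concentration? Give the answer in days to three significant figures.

For the 1D instantaneous-source solution, setting ∂C/∂t = 0 at fixed x gives v²t² + 2Dt − x² = 0, so t = (√(D² + v²x²) − D)/v².
√(D² + v²x²) = √(1.39² + 1.96² × 17.4²) = 34.13; v² = 3.8416.
t = (34.13 − 1.39)/3.8416 = 8.52 days (vs. the pure-advection estimate x/v = 8.88 d).

8.52 days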